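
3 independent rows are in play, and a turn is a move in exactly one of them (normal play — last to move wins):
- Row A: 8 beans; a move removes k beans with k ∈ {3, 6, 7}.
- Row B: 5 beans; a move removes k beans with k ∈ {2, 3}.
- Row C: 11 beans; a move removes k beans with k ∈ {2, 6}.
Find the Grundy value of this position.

3

For row A, compute g(0), g(1), … with moves {3, 6, 7}:
k:     0  1  2  3  4  5  6  7  8
g(k):  0  0  0  1  1  1  2  2  2
So g(8) = 2.
Grundy values for row B (subtraction set {2, 3}):
g(0) = mex{} = 0
g(1) = mex{} = 0
g(2) = mex{0} = 1
g(3) = mex{0} = 1
g(4) = mex{0,1} = 2
g(5) = mex{1} = 0
So g(5) = 0.
For row C, compute g(0), g(1), … with moves {2, 6}:
k:     0  1  2  3  4  5  6  7  8  9 10 11
g(k):  0  0  1  1  0  0  1  1  0  0  1  1
So g(11) = 1.
The value of a disjunctive sum is the nim-sum of the parts.
Combined value = 2 XOR 0 XOR 1 = 3.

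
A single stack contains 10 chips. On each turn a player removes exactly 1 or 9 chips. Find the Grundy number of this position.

0

Compute g(0), g(1), … for moves {1, 9}:
g(0) = mex{} = 0
g(1) = mex{0} = 1
g(2) = mex{1} = 0
g(3) = mex{0} = 1
g(4) = mex{1} = 0
g(5) = mex{0} = 1
g(6) = mex{1} = 0
g(7) = mex{0} = 1
g(8) = mex{1} = 0
g(9) = mex{0} = 1
g(10) = mex{1} = 0
So g(10) = 0.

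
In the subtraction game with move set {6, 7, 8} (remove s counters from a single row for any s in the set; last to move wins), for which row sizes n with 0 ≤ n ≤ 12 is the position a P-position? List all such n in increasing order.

0, 1, 2, 3, 4, 5

Grundy values for subtraction set {6, 7, 8}:
k:     0  1  2  3  4  5  6  7  8  9 10 11 12
g(k):  0  0  0  0  0  0  1  1  1  1  1  1  2
The P-positions (g = 0) in 0..12 are 0, 1, 2, 3, 4, 5.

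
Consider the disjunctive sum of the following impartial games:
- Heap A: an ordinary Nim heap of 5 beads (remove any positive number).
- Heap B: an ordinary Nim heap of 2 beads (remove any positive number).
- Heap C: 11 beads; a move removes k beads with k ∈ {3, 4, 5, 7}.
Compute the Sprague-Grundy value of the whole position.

Heap A is a plain Nim heap of size 5, so its Grundy value is 5.
Heap B is a plain Nim heap of size 2, so its Grundy value is 2.
For heap C, compute g(0), g(1), … with moves {3, 4, 5, 7}:
k:     0  1  2  3  4  5  6  7  8  9 10 11
g(k):  0  0  0  1  1  1  2  2  2  3  0  0
So g(11) = 0.
By the Sprague-Grundy theorem, the Grundy value of a sum of independent games is the XOR of the component values.
Combined value = 5 ⊕ 2 ⊕ 0 = 7.

7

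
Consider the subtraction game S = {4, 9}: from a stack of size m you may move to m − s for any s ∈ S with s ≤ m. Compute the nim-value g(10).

2

Build the Grundy sequence with g(k) = mex{g(k−s) : s ∈ {4, 9}, s ≤ k}:
k:     0  1  2  3  4  5  6  7  8  9 10
g(k):  0  0  0  0  1  1  1  1  0  2  2
So g(10) = 2.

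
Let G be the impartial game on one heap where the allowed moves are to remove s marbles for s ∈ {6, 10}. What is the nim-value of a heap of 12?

2

Build the Grundy sequence with g(k) = mex{g(k−s) : s ∈ {6, 10}, s ≤ k}:
g(0) = mex{} = 0
g(1) = mex{} = 0
g(2) = mex{} = 0
g(3) = mex{} = 0
g(4) = mex{} = 0
g(5) = mex{} = 0
g(6) = mex{0} = 1
g(7) = mex{0} = 1
g(8) = mex{0} = 1
g(9) = mex{0} = 1
g(10) = mex{0} = 1
g(11) = mex{0} = 1
g(12) = mex{0,1} = 2
So g(12) = 2.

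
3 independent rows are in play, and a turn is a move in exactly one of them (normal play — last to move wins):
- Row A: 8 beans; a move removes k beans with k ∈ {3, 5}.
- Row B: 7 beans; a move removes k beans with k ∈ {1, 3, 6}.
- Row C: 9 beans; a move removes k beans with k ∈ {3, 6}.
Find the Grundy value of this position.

Build the Grundy sequence for row A with g(k) = mex{g(k−s) : s ∈ {3, 5}, s ≤ k}:
g(0) = mex{} = 0
g(1) = mex{} = 0
g(2) = mex{} = 0
g(3) = mex{0} = 1
g(4) = mex{0} = 1
g(5) = mex{0} = 1
g(6) = mex{0,1} = 2
g(7) = mex{0,1} = 2
g(8) = mex{1} = 0
So g(8) = 0.
Build the Grundy sequence for row B with g(k) = mex{g(k−s) : s ∈ {1, 3, 6}, s ≤ k}:
k:     0  1  2  3  4  5  6  7
g(k):  0  1  0  1  0  1  2  3
So g(7) = 3.
Grundy values for row C (subtraction set {3, 6}):
k:     0  1  2  3  4  5  6  7  8  9
g(k):  0  0  0  1  1  1  2  2  2  0
So g(9) = 0.
The value of a disjunctive sum is the nim-sum of the parts.
Combined value = 0 XOR 3 XOR 0 = 3.

3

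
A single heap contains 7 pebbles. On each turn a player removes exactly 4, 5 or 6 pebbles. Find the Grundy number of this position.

1

Build the Grundy sequence with g(k) = mex{g(k−s) : s ∈ {4, 5, 6}, s ≤ k}:
k:     0  1  2  3  4  5  6  7
g(k):  0  0  0  0  1  1  1  1
So g(7) = 1.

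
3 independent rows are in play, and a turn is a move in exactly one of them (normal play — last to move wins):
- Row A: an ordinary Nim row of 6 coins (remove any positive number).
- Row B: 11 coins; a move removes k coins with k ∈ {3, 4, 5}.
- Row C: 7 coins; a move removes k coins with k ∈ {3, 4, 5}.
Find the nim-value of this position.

5

Row A is a plain Nim row of size 6, so its Grundy value is 6.
For row B, compute g(0), g(1), … with moves {3, 4, 5}:
g(0) = mex{} = 0
g(1) = mex{} = 0
g(2) = mex{} = 0
g(3) = mex{0} = 1
g(4) = mex{0} = 1
g(5) = mex{0} = 1
g(6) = mex{0,1} = 2
g(7) = mex{0,1} = 2
g(8) = mex{1} = 0
g(9) = mex{1,2} = 0
g(10) = mex{1,2} = 0
g(11) = mex{0,2} = 1
So g(11) = 1.
Grundy values for row C (subtraction set {3, 4, 5}):
g(0) = mex{} = 0
g(1) = mex{} = 0
g(2) = mex{} = 0
g(3) = mex{0} = 1
g(4) = mex{0} = 1
g(5) = mex{0} = 1
g(6) = mex{0,1} = 2
g(7) = mex{0,1} = 2
So g(7) = 2.
By the Sprague-Grundy theorem, the Grundy value of a sum of independent games is the XOR of the component values.
Combined value = 6 XOR 1 XOR 2 = 5.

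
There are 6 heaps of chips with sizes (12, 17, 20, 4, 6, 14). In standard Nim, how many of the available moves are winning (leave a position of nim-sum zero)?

Compute the nim-sum pairwise:
12 ⊕ 17 = 29
29 ⊕ 20 = 9
9 ⊕ 4 = 13
13 ⊕ 6 = 11
11 ⊕ 14 = 5
The overall nim-sum is X = 5. A heap of size p has a winning move iff p XOR X < p (reduce it to p XOR X).
  12: 12 XOR 5 = 9 < 12 — winning move (to 9).
  17: 17 XOR 5 = 20 ≥ 17 — no move.
  20: 20 XOR 5 = 17 < 20 — winning move (to 17).
  4: 4 XOR 5 = 1 < 4 — winning move (to 1).
  6: 6 XOR 5 = 3 < 6 — winning move (to 3).
  14: 14 XOR 5 = 11 < 14 — winning move (to 11).
That gives 5 winning moves.

5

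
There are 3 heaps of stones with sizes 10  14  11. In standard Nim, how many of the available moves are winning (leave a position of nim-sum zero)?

3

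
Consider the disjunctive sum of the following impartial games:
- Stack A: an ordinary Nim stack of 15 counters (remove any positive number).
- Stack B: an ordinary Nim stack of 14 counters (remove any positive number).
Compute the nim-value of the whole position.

1

Stack A is a plain Nim stack of size 15, so its Grundy value is 15.
Stack B is a plain Nim stack of size 14, so its Grundy value is 14.
By the Sprague-Grundy theorem, the Grundy value of a sum of independent games is the XOR of the component values.
Combined value = 15 ⊕ 14 = 1.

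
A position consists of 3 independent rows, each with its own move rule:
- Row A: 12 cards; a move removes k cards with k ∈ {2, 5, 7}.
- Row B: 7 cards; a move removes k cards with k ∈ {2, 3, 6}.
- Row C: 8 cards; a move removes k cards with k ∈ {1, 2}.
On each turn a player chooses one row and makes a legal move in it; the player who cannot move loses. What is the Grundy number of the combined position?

2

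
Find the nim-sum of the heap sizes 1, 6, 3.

4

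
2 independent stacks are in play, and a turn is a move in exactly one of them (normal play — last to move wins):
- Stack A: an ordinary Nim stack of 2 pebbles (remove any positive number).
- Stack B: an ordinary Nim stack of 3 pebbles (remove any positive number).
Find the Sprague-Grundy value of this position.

1

Stack A is a plain Nim stack of size 2, so its Grundy value is 2.
Stack B is a plain Nim stack of size 3, so its Grundy value is 3.
The value of a disjunctive sum is the nim-sum of the parts.
Combined value = 2 XOR 3 = 1.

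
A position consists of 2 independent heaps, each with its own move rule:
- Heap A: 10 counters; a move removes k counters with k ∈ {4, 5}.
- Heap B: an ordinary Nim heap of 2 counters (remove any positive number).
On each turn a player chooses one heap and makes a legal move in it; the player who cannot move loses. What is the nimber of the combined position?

Build the Grundy sequence for heap A with g(k) = mex{g(k−s) : s ∈ {4, 5}, s ≤ k}:
g(0) = mex{} = 0
g(1) = mex{} = 0
g(2) = mex{} = 0
g(3) = mex{} = 0
g(4) = mex{0} = 1
g(5) = mex{0} = 1
g(6) = mex{0} = 1
g(7) = mex{0} = 1
g(8) = mex{0,1} = 2
g(9) = mex{1} = 0
g(10) = mex{1} = 0
So g(10) = 0.
Heap B is a plain Nim heap of size 2, so its Grundy value is 2.
By the Sprague-Grundy theorem, the Grundy value of a sum of independent games is the XOR of the component values.
Combined value = 0 ⊕ 2 = 2.

2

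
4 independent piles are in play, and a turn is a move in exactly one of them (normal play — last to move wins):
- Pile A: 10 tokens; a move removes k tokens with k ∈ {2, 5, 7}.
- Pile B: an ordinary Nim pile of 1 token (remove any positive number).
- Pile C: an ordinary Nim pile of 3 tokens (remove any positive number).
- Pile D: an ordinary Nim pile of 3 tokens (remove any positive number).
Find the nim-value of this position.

1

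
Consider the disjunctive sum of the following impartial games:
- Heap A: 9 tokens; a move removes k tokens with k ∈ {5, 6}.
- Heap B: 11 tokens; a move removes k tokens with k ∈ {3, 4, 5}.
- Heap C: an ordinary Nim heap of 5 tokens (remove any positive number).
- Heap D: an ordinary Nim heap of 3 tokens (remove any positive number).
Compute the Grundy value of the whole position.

For heap A, compute g(0), g(1), … with moves {5, 6}:
k:     0  1  2  3  4  5  6  7  8  9
g(k):  0  0  0  0  0  1  1  1  1  1
So g(9) = 1.
For heap B, compute g(0), g(1), … with moves {3, 4, 5}:
k:     0  1  2  3  4  5  6  7  8  9 10 11
g(k):  0  0  0  1  1  1  2  2  0  0  0  1
So g(11) = 1.
Heap C is a plain Nim heap of size 5, so its Grundy value is 5.
Heap D is a plain Nim heap of size 3, so its Grundy value is 3.
By the Sprague-Grundy theorem, the Grundy value of a sum of independent games is the XOR of the component values.
Combined value = 1 ⊕ 1 ⊕ 5 ⊕ 3 = 6.

6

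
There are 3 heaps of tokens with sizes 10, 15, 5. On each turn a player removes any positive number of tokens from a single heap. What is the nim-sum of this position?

Compute the nim-sum pairwise:
10 XOR 15 = 5
5 XOR 5 = 0

0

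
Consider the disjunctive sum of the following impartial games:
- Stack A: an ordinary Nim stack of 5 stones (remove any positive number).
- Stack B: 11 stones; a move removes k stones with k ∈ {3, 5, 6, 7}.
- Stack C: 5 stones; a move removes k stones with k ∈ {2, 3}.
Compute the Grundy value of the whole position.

Stack A is a plain Nim stack of size 5, so its Grundy value is 5.
Grundy values for stack B (subtraction set {3, 5, 6, 7}):
k:     0  1  2  3  4  5  6  7  8  9 10 11
g(k):  0  0  0  1  1  1  2  2  2  3  0  0
So g(11) = 0.
Grundy values for stack C (subtraction set {2, 3}):
k:     0  1  2  3  4  5
g(k):  0  0  1  1  2  0
So g(5) = 0.
By the Sprague-Grundy theorem, the Grundy value of a sum of independent games is the XOR of the component values.
Combined value = 5 ⊕ 0 ⊕ 0 = 5.

5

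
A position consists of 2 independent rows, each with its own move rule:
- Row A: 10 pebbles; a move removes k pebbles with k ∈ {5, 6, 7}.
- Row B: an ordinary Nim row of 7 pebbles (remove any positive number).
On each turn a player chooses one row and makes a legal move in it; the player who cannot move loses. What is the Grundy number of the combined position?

5

Build the Grundy sequence for row A with g(k) = mex{g(k−s) : s ∈ {5, 6, 7}, s ≤ k}:
k:     0  1  2  3  4  5  6  7  8  9 10
g(k):  0  0  0  0  0  1  1  1  1  1  2
So g(10) = 2.
Row B is a plain Nim row of size 7, so its Grundy value is 7.
By the Sprague-Grundy theorem, the Grundy value of a sum of independent games is the XOR of the component values.
Combined value = 2 XOR 7 = 5.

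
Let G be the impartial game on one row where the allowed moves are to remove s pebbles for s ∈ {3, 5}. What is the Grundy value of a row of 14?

2

Build the Grundy sequence with g(k) = mex{g(k−s) : s ∈ {3, 5}, s ≤ k}:
g(0) = mex{} = 0
g(1) = mex{} = 0
g(2) = mex{} = 0
g(3) = mex{0} = 1
g(4) = mex{0} = 1
g(5) = mex{0} = 1
g(6) = mex{0,1} = 2
g(7) = mex{0,1} = 2
g(8) = mex{1} = 0
g(9) = mex{1,2} = 0
g(10) = mex{1,2} = 0
g(11) = mex{0,2} = 1
g(12) = mex{0,2} = 1
g(13) = mex{0} = 1
g(14) = mex{0,1} = 2
So g(14) = 2.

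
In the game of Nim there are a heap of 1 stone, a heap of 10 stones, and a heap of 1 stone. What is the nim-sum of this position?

Compute the nim-sum pairwise:
1 XOR 10 = 11
11 XOR 1 = 10

10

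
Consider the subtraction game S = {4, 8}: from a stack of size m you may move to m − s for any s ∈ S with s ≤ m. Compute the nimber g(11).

2

Grundy values for subtraction set {4, 8}:
k:     0  1  2  3  4  5  6  7  8  9 10 11
g(k):  0  0  0  0  1  1  1  1  2  2  2  2
So g(11) = 2.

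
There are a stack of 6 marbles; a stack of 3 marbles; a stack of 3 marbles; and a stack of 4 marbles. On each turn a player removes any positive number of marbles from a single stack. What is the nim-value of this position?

2

Compute the nim-sum pairwise:
6 ⊕ 3 = 5
5 ⊕ 3 = 6
6 ⊕ 4 = 2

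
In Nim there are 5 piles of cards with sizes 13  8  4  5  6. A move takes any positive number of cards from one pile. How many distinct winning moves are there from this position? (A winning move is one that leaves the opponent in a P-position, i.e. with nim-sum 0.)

Compute the nim-sum pairwise:
13 ^ 8 = 5
5 ^ 4 = 1
1 ^ 5 = 4
4 ^ 6 = 2
The overall nim-sum is X = 2. A pile of size p has a winning move iff p XOR X < p (reduce it to p XOR X).
  13: 13 XOR 2 = 15 ≥ 13 — no move.
  8: 8 XOR 2 = 10 ≥ 8 — no move.
  4: 4 XOR 2 = 6 ≥ 4 — no move.
  5: 5 XOR 2 = 7 ≥ 5 — no move.
  6: 6 XOR 2 = 4 < 6 — winning move (to 4).
That gives 1 winning move.

1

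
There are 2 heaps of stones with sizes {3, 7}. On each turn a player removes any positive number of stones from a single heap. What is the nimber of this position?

Nim-sum: 3 XOR 7 = 4.

4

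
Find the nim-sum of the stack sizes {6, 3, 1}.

4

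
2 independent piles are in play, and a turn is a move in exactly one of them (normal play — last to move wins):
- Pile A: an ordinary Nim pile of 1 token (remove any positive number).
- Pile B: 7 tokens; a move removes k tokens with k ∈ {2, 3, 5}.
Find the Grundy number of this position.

Pile A is a plain Nim pile of size 1, so its Grundy value is 1.
Build the Grundy sequence for pile B with g(k) = mex{g(k−s) : s ∈ {2, 3, 5}, s ≤ k}:
k:     0  1  2  3  4  5  6  7
g(k):  0  0  1  1  2  2  3  0
So g(7) = 0.
The value of a disjunctive sum is the nim-sum of the parts.
Combined value = 1 XOR 0 = 1.

1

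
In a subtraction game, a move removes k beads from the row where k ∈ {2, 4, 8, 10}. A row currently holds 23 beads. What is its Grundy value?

Grundy values for subtraction set {2, 4, 8, 10}:
k:     0  1  2  3  4  5  6  7  8  9 10 11 12 13 14 15 16 17 18 19 20 21 22 23
g(k):  0  0  1  1  2  2  0  0  1  1  2  2  0  0  1  1  2  2  0  0  1  1  2  2
So g(23) = 2.

2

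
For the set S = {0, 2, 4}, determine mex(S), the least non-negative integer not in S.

1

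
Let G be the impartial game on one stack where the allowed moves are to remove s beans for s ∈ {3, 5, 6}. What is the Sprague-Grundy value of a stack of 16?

2

Build the Grundy sequence with g(k) = mex{g(k−s) : s ∈ {3, 5, 6}, s ≤ k}:
k:     0  1  2  3  4  5  6  7  8  9 10 11 12 13 14 15 16
g(k):  0  0  0  1  1  1  2  2  2  0  0  0  1  1  1  2  2
So g(16) = 2.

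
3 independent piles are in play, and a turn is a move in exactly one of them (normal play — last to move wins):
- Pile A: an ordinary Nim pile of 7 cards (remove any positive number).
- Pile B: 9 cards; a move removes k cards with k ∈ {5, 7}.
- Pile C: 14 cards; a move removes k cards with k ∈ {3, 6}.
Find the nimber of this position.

7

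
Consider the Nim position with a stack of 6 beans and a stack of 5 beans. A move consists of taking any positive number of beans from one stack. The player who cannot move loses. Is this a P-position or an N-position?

N-position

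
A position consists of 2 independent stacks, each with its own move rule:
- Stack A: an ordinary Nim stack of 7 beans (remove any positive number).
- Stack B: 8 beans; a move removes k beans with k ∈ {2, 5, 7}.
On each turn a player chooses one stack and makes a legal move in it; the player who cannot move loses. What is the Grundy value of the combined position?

5

Stack A is a plain Nim stack of size 7, so its Grundy value is 7.
For stack B, compute g(0), g(1), … with moves {2, 5, 7}:
g(0) = mex{} = 0
g(1) = mex{} = 0
g(2) = mex{0} = 1
g(3) = mex{0} = 1
g(4) = mex{1} = 0
g(5) = mex{0,1} = 2
g(6) = mex{0} = 1
g(7) = mex{0,1,2} = 3
g(8) = mex{0,1} = 2
So g(8) = 2.
The value of a disjunctive sum is the nim-sum of the parts.
Combined value = 7 ⊕ 2 = 5.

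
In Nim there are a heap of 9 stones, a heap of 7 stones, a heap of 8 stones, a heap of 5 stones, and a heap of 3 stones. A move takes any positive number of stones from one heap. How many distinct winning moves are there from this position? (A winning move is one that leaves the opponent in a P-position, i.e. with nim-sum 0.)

0

Nim-sum: 9 ⊕ 7 ⊕ 8 ⊕ 5 ⊕ 3 = 0.
The nim-sum is already 0, so every move leaves a nonzero nim-sum — there are no winning moves.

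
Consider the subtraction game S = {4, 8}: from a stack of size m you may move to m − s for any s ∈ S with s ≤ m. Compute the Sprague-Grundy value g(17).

1

Compute g(0), g(1), … for moves {4, 8}:
k:     0  1  2  3  4  5  6  7  8  9 10 11 12 13 14 15 16 17
g(k):  0  0  0  0  1  1  1  1  2  2  2  2  0  0  0  0  1  1
So g(17) = 1.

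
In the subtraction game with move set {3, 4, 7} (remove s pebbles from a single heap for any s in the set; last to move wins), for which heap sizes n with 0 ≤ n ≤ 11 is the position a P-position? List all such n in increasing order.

Grundy values for subtraction set {3, 4, 7}:
g(0) = mex{} = 0
g(1) = mex{} = 0
g(2) = mex{} = 0
g(3) = mex{0} = 1
g(4) = mex{0} = 1
g(5) = mex{0} = 1
g(6) = mex{0,1} = 2
g(7) = mex{0,1} = 2
g(8) = mex{0,1} = 2
g(9) = mex{0,1,2} = 3
g(10) = mex{1,2} = 0
g(11) = mex{1,2} = 0
The P-positions (g = 0) in 0..11 are 0, 1, 2, 10, 11.

0, 1, 2, 10, 11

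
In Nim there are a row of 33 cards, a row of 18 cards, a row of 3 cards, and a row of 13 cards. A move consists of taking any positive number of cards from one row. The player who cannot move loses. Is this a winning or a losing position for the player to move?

Winning position

Nim-sum: 33 ⊕ 18 ⊕ 3 ⊕ 13 = 61.
The nim-sum is 61 ≠ 0, so this is an N-position: the player to move can win.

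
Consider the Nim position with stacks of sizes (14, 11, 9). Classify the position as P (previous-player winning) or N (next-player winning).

Bitwise XOR of the heap sizes:
  1110  (14)
  1011  (11)
  1001  (9)
  ----
  1100  (12)
The nim-sum is 12 ≠ 0, so this is an N-position: the player to move can win.

N-position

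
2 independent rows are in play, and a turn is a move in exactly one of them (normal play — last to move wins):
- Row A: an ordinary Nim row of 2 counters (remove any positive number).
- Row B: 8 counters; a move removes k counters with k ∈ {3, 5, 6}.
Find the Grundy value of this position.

Row A is a plain Nim row of size 2, so its Grundy value is 2.
Build the Grundy sequence for row B with g(k) = mex{g(k−s) : s ∈ {3, 5, 6}, s ≤ k}:
k:     0  1  2  3  4  5  6  7  8
g(k):  0  0  0  1  1  1  2  2  2
So g(8) = 2.
By the Sprague-Grundy theorem, the Grundy value of a sum of independent games is the XOR of the component values.
Combined value = 2 XOR 2 = 0.

0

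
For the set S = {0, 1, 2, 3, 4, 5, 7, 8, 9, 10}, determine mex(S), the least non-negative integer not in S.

The values 0, 1, 2, 3, 4, 5 are all present; 6 is the first non-negative integer missing from the set.

6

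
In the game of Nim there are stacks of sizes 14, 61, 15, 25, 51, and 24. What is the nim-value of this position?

14

Nim-sum: 14 ⊕ 61 ⊕ 15 ⊕ 25 ⊕ 51 ⊕ 24 = 14.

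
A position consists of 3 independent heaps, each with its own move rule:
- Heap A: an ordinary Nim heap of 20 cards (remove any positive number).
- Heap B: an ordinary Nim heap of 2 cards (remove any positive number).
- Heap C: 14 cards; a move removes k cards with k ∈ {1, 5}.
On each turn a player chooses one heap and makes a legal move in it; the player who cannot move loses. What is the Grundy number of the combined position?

Heap A is a plain Nim heap of size 20, so its Grundy value is 20.
Heap B is a plain Nim heap of size 2, so its Grundy value is 2.
For heap C, compute g(0), g(1), … with moves {1, 5}:
g(0) = mex{} = 0
g(1) = mex{0} = 1
g(2) = mex{1} = 0
g(3) = mex{0} = 1
g(4) = mex{1} = 0
g(5) = mex{0} = 1
g(6) = mex{1} = 0
g(7) = mex{0} = 1
g(8) = mex{1} = 0
g(9) = mex{0} = 1
g(10) = mex{1} = 0
g(11) = mex{0} = 1
g(12) = mex{1} = 0
g(13) = mex{0} = 1
g(14) = mex{1} = 0
So g(14) = 0.
By the Sprague-Grundy theorem, the Grundy value of a sum of independent games is the XOR of the component values.
Combined value = 20 XOR 2 XOR 0 = 22.

22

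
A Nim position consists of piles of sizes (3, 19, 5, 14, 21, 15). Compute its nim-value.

Compute the nim-sum pairwise:
3 ^ 19 = 16
16 ^ 5 = 21
21 ^ 14 = 27
27 ^ 21 = 14
14 ^ 15 = 1

1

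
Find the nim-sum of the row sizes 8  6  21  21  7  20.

Compute the nim-sum pairwise:
8 ^ 6 = 14
14 ^ 21 = 27
27 ^ 21 = 14
14 ^ 7 = 9
9 ^ 20 = 29

29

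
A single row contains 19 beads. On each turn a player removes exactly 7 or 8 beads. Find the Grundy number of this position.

0

Grundy values for subtraction set {7, 8}:
k:     0  1  2  3  4  5  6  7  8  9 10 11 12 13 14 15 16 17 18 19
g(k):  0  0  0  0  0  0  0  1  1  1  1  1  1  1  2  0  0  0  0  0
So g(19) = 0.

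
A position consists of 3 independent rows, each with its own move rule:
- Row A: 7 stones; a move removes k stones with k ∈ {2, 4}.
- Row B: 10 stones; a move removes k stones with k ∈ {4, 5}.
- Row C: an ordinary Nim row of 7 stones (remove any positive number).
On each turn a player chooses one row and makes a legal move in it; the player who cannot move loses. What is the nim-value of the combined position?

For row A, compute g(0), g(1), … with moves {2, 4}:
k:     0  1  2  3  4  5  6  7
g(k):  0  0  1  1  2  2  0  0
So g(7) = 0.
Grundy values for row B (subtraction set {4, 5}):
k:     0  1  2  3  4  5  6  7  8  9 10
g(k):  0  0  0  0  1  1  1  1  2  0  0
So g(10) = 0.
Row C is a plain Nim row of size 7, so its Grundy value is 7.
By the Sprague-Grundy theorem, the Grundy value of a sum of independent games is the XOR of the component values.
Combined value = 0 ⊕ 0 ⊕ 7 = 7.

7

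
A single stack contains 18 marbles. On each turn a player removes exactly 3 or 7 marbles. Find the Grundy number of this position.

Compute g(0), g(1), … for moves {3, 7}:
k:     0  1  2  3  4  5  6  7  8  9 10 11 12 13 14 15 16 17 18
g(k):  0  0  0  1  1  1  0  2  2  1  0  0  0  1  1  1  0  2  2
So g(18) = 2.

2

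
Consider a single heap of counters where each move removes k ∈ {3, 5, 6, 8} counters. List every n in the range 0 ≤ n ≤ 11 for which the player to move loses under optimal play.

Build the Grundy sequence with g(k) = mex{g(k−s) : s ∈ {3, 5, 6, 8}, s ≤ k}:
g(0) = mex{} = 0
g(1) = mex{} = 0
g(2) = mex{} = 0
g(3) = mex{0} = 1
g(4) = mex{0} = 1
g(5) = mex{0} = 1
g(6) = mex{0,1} = 2
g(7) = mex{0,1} = 2
g(8) = mex{0,1} = 2
g(9) = mex{0,1,2} = 3
g(10) = mex{0,1,2} = 3
g(11) = mex{1,2} = 0
The P-positions (g = 0) in 0..11 are 0, 1, 2, 11.

0, 1, 2, 11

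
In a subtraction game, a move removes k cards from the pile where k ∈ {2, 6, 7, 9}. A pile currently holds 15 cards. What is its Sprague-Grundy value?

0

Build the Grundy sequence with g(k) = mex{g(k−s) : s ∈ {2, 6, 7, 9}, s ≤ k}:
k:     0  1  2  3  4  5  6  7  8  9 10 11 12 13 14 15
g(k):  0  0  1  1  0  0  1  1  2  2  3  3  2  2  3  0
So g(15) = 0.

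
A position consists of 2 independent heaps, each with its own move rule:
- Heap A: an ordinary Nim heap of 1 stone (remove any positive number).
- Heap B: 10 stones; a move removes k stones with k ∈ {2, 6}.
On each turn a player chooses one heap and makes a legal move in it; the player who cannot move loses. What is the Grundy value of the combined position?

Heap A is a plain Nim heap of size 1, so its Grundy value is 1.
Build the Grundy sequence for heap B with g(k) = mex{g(k−s) : s ∈ {2, 6}, s ≤ k}:
k:     0  1  2  3  4  5  6  7  8  9 10
g(k):  0  0  1  1  0  0  1  1  0  0  1
So g(10) = 1.
The value of a disjunctive sum is the nim-sum of the parts.
Combined value = 1 XOR 1 = 0.

0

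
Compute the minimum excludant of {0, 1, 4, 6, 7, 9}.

2

The values 0, 1 are all present; 2 is the first non-negative integer missing from the set.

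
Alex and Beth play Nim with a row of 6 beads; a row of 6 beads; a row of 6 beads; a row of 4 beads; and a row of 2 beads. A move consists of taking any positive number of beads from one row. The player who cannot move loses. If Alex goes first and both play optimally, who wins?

Nim-sum: 6 XOR 6 XOR 6 XOR 4 XOR 2 = 0.
The nim-sum is 0, so this is a P-position: the player to move is in a losing position under optimal play; Alex is about to move from it and so loses — Beth wins.

Beth wins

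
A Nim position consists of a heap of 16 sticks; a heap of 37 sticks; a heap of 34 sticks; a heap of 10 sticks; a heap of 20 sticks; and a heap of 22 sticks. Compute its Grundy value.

In binary:
  010000  (16)
  100101  (37)
  100010  (34)
  001010  (10)
  010100  (20)
  010110  (22)
  ------
  011111  (31)

31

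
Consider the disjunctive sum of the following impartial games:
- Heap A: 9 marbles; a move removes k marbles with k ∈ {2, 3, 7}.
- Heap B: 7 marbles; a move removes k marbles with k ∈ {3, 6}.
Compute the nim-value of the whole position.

0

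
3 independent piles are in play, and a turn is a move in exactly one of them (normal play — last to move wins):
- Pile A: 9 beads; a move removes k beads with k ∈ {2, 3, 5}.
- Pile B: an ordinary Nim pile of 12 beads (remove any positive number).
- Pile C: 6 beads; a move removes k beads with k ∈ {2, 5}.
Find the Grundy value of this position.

12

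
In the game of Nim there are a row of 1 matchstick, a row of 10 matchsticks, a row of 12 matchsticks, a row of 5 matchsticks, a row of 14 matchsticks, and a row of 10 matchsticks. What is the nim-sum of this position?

6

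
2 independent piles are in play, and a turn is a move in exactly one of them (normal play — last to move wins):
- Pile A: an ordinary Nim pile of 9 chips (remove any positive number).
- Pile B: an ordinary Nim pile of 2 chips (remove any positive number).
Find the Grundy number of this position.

Pile A is a plain Nim pile of size 9, so its Grundy value is 9.
Pile B is a plain Nim pile of size 2, so its Grundy value is 2.
By the Sprague-Grundy theorem, the Grundy value of a sum of independent games is the XOR of the component values.
Combined value = 9 XOR 2 = 11.

11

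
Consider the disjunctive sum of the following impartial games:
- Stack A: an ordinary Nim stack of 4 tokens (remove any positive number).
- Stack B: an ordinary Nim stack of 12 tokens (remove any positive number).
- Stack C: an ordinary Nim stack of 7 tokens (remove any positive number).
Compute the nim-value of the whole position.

15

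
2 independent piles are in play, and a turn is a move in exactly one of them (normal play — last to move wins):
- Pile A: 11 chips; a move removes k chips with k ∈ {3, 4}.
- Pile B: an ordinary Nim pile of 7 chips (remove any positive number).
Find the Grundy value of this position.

6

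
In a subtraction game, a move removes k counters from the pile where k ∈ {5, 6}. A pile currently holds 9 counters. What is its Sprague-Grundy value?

Grundy values for subtraction set {5, 6}:
g(0) = mex{} = 0
g(1) = mex{} = 0
g(2) = mex{} = 0
g(3) = mex{} = 0
g(4) = mex{} = 0
g(5) = mex{0} = 1
g(6) = mex{0} = 1
g(7) = mex{0} = 1
g(8) = mex{0} = 1
g(9) = mex{0} = 1
So g(9) = 1.

1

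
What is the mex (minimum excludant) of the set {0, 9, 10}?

0 is in the set but 1 is not, so the mex is 1.

1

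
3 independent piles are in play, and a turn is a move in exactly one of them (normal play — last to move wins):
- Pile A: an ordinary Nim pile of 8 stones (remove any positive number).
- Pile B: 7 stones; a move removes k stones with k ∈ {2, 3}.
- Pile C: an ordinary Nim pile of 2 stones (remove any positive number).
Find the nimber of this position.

11

Pile A is a plain Nim pile of size 8, so its Grundy value is 8.
Grundy values for pile B (subtraction set {2, 3}):
g(0) = mex{} = 0
g(1) = mex{} = 0
g(2) = mex{0} = 1
g(3) = mex{0} = 1
g(4) = mex{0,1} = 2
g(5) = mex{1} = 0
g(6) = mex{1,2} = 0
g(7) = mex{0,2} = 1
So g(7) = 1.
Pile C is a plain Nim pile of size 2, so its Grundy value is 2.
By the Sprague-Grundy theorem, the Grundy value of a sum of independent games is the XOR of the component values.
Combined value = 8 ⊕ 1 ⊕ 2 = 11.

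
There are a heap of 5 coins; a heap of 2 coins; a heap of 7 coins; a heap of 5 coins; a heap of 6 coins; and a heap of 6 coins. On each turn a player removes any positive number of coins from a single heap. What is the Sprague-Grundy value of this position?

Write each in binary and XOR column by column:
  101  (5)
  010  (2)
  111  (7)
  101  (5)
  110  (6)
  110  (6)
  ---
  101  (5)

5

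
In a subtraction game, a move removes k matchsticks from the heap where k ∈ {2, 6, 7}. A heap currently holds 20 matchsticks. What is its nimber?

Compute g(0), g(1), … for moves {2, 6, 7}:
k:     0  1  2  3  4  5  6  7  8  9 10 11 12 13 14 15 16 17 18 19 20
g(k):  0  0  1  1  0  0  1  1  2  0  3  1  2  0  0  1  1  0  0  1  1
So g(20) = 1.

1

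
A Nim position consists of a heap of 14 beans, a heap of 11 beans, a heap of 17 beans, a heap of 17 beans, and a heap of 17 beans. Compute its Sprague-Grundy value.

20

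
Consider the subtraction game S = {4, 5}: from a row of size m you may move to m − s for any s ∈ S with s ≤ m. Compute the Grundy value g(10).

Compute g(0), g(1), … for moves {4, 5}:
g(0) = mex{} = 0
g(1) = mex{} = 0
g(2) = mex{} = 0
g(3) = mex{} = 0
g(4) = mex{0} = 1
g(5) = mex{0} = 1
g(6) = mex{0} = 1
g(7) = mex{0} = 1
g(8) = mex{0,1} = 2
g(9) = mex{1} = 0
g(10) = mex{1} = 0
So g(10) = 0.

0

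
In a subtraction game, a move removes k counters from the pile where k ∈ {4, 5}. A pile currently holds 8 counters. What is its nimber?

Build the Grundy sequence with g(k) = mex{g(k−s) : s ∈ {4, 5}, s ≤ k}:
k:     0  1  2  3  4  5  6  7  8
g(k):  0  0  0  0  1  1  1  1  2
So g(8) = 2.

2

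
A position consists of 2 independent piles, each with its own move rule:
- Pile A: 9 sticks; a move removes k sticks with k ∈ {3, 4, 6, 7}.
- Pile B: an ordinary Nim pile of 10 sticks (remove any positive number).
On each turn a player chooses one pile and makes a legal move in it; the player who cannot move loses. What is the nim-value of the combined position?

Build the Grundy sequence for pile A with g(k) = mex{g(k−s) : s ∈ {3, 4, 6, 7}, s ≤ k}:
k:     0  1  2  3  4  5  6  7  8  9
g(k):  0  0  0  1  1  1  2  2  2  3
So g(9) = 3.
Pile B is a plain Nim pile of size 10, so its Grundy value is 10.
The value of a disjunctive sum is the nim-sum of the parts.
Combined value = 3 XOR 10 = 9.

9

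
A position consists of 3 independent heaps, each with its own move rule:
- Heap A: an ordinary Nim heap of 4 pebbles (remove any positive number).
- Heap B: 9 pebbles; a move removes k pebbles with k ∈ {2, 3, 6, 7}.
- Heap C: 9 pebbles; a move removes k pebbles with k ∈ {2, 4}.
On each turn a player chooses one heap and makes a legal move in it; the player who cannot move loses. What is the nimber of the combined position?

Heap A is a plain Nim heap of size 4, so its Grundy value is 4.
Grundy values for heap B (subtraction set {2, 3, 6, 7}):
k:     0  1  2  3  4  5  6  7  8  9
g(k):  0  0  1  1  2  0  3  1  2  0
So g(9) = 0.
Build the Grundy sequence for heap C with g(k) = mex{g(k−s) : s ∈ {2, 4}, s ≤ k}:
g(0) = mex{} = 0
g(1) = mex{} = 0
g(2) = mex{0} = 1
g(3) = mex{0} = 1
g(4) = mex{0,1} = 2
g(5) = mex{0,1} = 2
g(6) = mex{1,2} = 0
g(7) = mex{1,2} = 0
g(8) = mex{0,2} = 1
g(9) = mex{0,2} = 1
So g(9) = 1.
The value of a disjunctive sum is the nim-sum of the parts.
Combined value = 4 XOR 0 XOR 1 = 5.

5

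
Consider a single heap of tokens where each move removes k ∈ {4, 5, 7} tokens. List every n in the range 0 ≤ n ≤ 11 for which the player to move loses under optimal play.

0, 1, 2, 3, 11

Grundy values for subtraction set {4, 5, 7}:
g(0) = mex{} = 0
g(1) = mex{} = 0
g(2) = mex{} = 0
g(3) = mex{} = 0
g(4) = mex{0} = 1
g(5) = mex{0} = 1
g(6) = mex{0} = 1
g(7) = mex{0} = 1
g(8) = mex{0,1} = 2
g(9) = mex{0,1} = 2
g(10) = mex{0,1} = 2
g(11) = mex{1} = 0
The P-positions (g = 0) in 0..11 are 0, 1, 2, 3, 11.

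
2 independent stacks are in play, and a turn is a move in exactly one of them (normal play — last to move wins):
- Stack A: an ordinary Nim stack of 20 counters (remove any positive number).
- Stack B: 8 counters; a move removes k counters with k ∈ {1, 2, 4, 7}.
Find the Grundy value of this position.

22

Stack A is a plain Nim stack of size 20, so its Grundy value is 20.
For stack B, compute g(0), g(1), … with moves {1, 2, 4, 7}:
k:     0  1  2  3  4  5  6  7  8
g(k):  0  1  2  0  1  2  0  1  2
So g(8) = 2.
The value of a disjunctive sum is the nim-sum of the parts.
Combined value = 20 ⊕ 2 = 22.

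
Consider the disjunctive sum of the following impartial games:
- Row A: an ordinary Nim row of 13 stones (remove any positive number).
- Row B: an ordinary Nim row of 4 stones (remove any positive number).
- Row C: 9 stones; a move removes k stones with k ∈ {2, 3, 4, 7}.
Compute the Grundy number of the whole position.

Row A is a plain Nim row of size 13, so its Grundy value is 13.
Row B is a plain Nim row of size 4, so its Grundy value is 4.
For row C, compute g(0), g(1), … with moves {2, 3, 4, 7}:
g(0) = mex{} = 0
g(1) = mex{} = 0
g(2) = mex{0} = 1
g(3) = mex{0} = 1
g(4) = mex{0,1} = 2
g(5) = mex{0,1} = 2
g(6) = mex{1,2} = 0
g(7) = mex{0,1,2} = 3
g(8) = mex{0,2} = 1
g(9) = mex{0,1,2,3} = 4
So g(9) = 4.
By the Sprague-Grundy theorem, the Grundy value of a sum of independent games is the XOR of the component values.
Combined value = 13 XOR 4 XOR 4 = 13.

13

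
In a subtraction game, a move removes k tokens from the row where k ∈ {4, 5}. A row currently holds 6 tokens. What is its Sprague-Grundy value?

1

Build the Grundy sequence with g(k) = mex{g(k−s) : s ∈ {4, 5}, s ≤ k}:
k:     0  1  2  3  4  5  6
g(k):  0  0  0  0  1  1  1
So g(6) = 1.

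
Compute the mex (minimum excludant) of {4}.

0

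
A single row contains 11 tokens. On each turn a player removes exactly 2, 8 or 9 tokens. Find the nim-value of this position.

Grundy values for subtraction set {2, 8, 9}:
g(0) = mex{} = 0
g(1) = mex{} = 0
g(2) = mex{0} = 1
g(3) = mex{0} = 1
g(4) = mex{1} = 0
g(5) = mex{1} = 0
g(6) = mex{0} = 1
g(7) = mex{0} = 1
g(8) = mex{0,1} = 2
g(9) = mex{0,1} = 2
g(10) = mex{0,1,2} = 3
g(11) = mex{1,2} = 0
So g(11) = 0.

0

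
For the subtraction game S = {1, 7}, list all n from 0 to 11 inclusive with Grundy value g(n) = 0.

Grundy values for subtraction set {1, 7}:
g(0) = mex{} = 0
g(1) = mex{0} = 1
g(2) = mex{1} = 0
g(3) = mex{0} = 1
g(4) = mex{1} = 0
g(5) = mex{0} = 1
g(6) = mex{1} = 0
g(7) = mex{0} = 1
g(8) = mex{1} = 0
g(9) = mex{0} = 1
g(10) = mex{1} = 0
g(11) = mex{0} = 1
The P-positions (g = 0) in 0..11 are 0, 2, 4, 6, 8, 10.

0, 2, 4, 6, 8, 10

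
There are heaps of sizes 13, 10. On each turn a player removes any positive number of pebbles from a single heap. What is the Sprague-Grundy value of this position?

7

Nim-sum: 13 ^ 10 = 7.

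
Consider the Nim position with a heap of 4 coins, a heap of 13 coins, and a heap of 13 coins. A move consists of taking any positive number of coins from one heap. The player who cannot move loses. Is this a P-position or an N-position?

Nim-sum: 4 ⊕ 13 ⊕ 13 = 4.
The nim-sum is 4 ≠ 0, so this is an N-position: the player to move can win.

N-position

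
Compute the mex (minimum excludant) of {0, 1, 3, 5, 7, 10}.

2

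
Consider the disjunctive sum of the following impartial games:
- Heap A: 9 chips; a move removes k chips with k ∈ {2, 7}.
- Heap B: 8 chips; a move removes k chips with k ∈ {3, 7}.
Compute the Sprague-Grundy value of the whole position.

2

Grundy values for heap A (subtraction set {2, 7}):
k:     0  1  2  3  4  5  6  7  8  9
g(k):  0  0  1  1  0  0  1  1  2  0
So g(9) = 0.
Build the Grundy sequence for heap B with g(k) = mex{g(k−s) : s ∈ {3, 7}, s ≤ k}:
k:     0  1  2  3  4  5  6  7  8
g(k):  0  0  0  1  1  1  0  2  2
So g(8) = 2.
By the Sprague-Grundy theorem, the Grundy value of a sum of independent games is the XOR of the component values.
Combined value = 0 XOR 2 = 2.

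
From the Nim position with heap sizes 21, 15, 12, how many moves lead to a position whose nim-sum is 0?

Nim-sum: 21 ^ 15 ^ 12 = 22.
The overall nim-sum is X = 22. A heap of size p has a winning move iff p XOR X < p (reduce it to p XOR X).
  21: 21 XOR 22 = 3 < 21 — winning move (to 3).
  15: 15 XOR 22 = 25 ≥ 15 — no move.
  12: 12 XOR 22 = 26 ≥ 12 — no move.
That gives 1 winning move.

1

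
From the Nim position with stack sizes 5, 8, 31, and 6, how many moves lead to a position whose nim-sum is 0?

1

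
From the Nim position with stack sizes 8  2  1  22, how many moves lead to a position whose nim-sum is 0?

Compute the nim-sum pairwise:
8 XOR 2 = 10
10 XOR 1 = 11
11 XOR 22 = 29
The overall nim-sum is X = 29. A stack of size p has a winning move iff p XOR X < p (reduce it to p XOR X).
  8: 8 XOR 29 = 21 ≥ 8 — no move.
  2: 2 XOR 29 = 31 ≥ 2 — no move.
  1: 1 XOR 29 = 28 ≥ 1 — no move.
  22: 22 XOR 29 = 11 < 22 — winning move (to 11).
That gives 1 winning move.

1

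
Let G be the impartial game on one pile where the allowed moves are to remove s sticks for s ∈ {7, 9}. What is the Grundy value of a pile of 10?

1

Build the Grundy sequence with g(k) = mex{g(k−s) : s ∈ {7, 9}, s ≤ k}:
g(0) = mex{} = 0
g(1) = mex{} = 0
g(2) = mex{} = 0
g(3) = mex{} = 0
g(4) = mex{} = 0
g(5) = mex{} = 0
g(6) = mex{} = 0
g(7) = mex{0} = 1
g(8) = mex{0} = 1
g(9) = mex{0} = 1
g(10) = mex{0} = 1
So g(10) = 1.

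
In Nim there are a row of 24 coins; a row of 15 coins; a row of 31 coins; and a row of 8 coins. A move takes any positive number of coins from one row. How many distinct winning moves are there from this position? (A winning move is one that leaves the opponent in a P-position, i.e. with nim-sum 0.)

0

Bitwise XOR of the heap sizes:
  11000  (24)
  01111  (15)
  11111  (31)
  01000  (8)
  -----
  00000  (0)
The nim-sum is already 0, so every move leaves a nonzero nim-sum — there are no winning moves.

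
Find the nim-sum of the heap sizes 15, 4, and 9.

Compute the nim-sum pairwise:
15 XOR 4 = 11
11 XOR 9 = 2

2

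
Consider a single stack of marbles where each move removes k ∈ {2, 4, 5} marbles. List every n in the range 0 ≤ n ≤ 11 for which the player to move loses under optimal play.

0, 1, 7, 8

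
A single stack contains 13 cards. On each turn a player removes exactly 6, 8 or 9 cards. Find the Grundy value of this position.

2

Grundy values for subtraction set {6, 8, 9}:
g(0) = mex{} = 0
g(1) = mex{} = 0
g(2) = mex{} = 0
g(3) = mex{} = 0
g(4) = mex{} = 0
g(5) = mex{} = 0
g(6) = mex{0} = 1
g(7) = mex{0} = 1
g(8) = mex{0} = 1
g(9) = mex{0} = 1
g(10) = mex{0} = 1
g(11) = mex{0} = 1
g(12) = mex{0,1} = 2
g(13) = mex{0,1} = 2
So g(13) = 2.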